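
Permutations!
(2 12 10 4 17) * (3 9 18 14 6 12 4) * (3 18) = [0, 1, 4, 9, 17, 5, 12, 7, 8, 3, 18, 11, 10, 13, 6, 15, 16, 2, 14] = (2 4 17)(3 9)(6 12 10 18 14)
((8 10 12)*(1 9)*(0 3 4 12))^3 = ((0 3 4 12 8 10)(1 9))^3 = (0 12)(1 9)(3 8)(4 10)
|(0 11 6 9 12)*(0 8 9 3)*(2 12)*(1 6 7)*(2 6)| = 10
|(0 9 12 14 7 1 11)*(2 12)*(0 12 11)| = 8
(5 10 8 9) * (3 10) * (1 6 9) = [0, 6, 2, 10, 4, 3, 9, 7, 1, 5, 8] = (1 6 9 5 3 10 8)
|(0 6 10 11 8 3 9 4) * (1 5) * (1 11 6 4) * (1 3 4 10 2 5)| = |(0 10 6 2 5 11 8 4)(3 9)| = 8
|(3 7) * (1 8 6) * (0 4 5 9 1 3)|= 9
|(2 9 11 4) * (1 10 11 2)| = 4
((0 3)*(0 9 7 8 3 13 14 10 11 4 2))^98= ((0 13 14 10 11 4 2)(3 9 7 8))^98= (14)(3 7)(8 9)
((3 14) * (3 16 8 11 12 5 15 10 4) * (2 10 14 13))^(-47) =(2 3 10 13 4)(5 14 8 12 15 16 11)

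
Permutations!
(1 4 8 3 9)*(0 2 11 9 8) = (0 2 11 9 1 4)(3 8) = [2, 4, 11, 8, 0, 5, 6, 7, 3, 1, 10, 9]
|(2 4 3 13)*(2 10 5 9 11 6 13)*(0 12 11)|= |(0 12 11 6 13 10 5 9)(2 4 3)|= 24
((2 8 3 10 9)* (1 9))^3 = ((1 9 2 8 3 10))^3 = (1 8)(2 10)(3 9)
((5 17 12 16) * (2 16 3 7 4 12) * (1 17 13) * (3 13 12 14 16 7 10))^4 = ((1 17 2 7 4 14 16 5 12 13)(3 10))^4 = (1 4 12 2 16)(5 17 14 13 7)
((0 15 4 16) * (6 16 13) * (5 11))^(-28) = ((0 15 4 13 6 16)(5 11))^(-28) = (0 4 6)(13 16 15)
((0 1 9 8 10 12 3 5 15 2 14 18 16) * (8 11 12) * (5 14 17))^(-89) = (0 1 9 11 12 3 14 18 16)(2 15 5 17)(8 10) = ((0 1 9 11 12 3 14 18 16)(2 17 5 15)(8 10))^(-89)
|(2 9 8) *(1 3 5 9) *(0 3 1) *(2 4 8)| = |(0 3 5 9 2)(4 8)| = 10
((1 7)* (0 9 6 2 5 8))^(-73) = (0 8 5 2 6 9)(1 7)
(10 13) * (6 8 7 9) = (6 8 7 9)(10 13) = [0, 1, 2, 3, 4, 5, 8, 9, 7, 6, 13, 11, 12, 10]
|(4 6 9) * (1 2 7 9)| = 6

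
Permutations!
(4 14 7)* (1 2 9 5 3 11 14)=[0, 2, 9, 11, 1, 3, 6, 4, 8, 5, 10, 14, 12, 13, 7]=(1 2 9 5 3 11 14 7 4)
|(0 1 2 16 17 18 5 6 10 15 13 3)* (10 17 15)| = 28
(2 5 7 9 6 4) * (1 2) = [0, 2, 5, 3, 1, 7, 4, 9, 8, 6] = (1 2 5 7 9 6 4)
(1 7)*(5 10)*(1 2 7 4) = (1 4)(2 7)(5 10) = [0, 4, 7, 3, 1, 10, 6, 2, 8, 9, 5]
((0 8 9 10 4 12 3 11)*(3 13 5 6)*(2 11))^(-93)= (0 10 13 3)(2 8 4 5)(6 11 9 12)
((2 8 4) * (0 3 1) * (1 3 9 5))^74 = ((0 9 5 1)(2 8 4))^74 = (0 5)(1 9)(2 4 8)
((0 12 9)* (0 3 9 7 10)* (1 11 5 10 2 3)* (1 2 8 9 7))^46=(0 5 1)(2 3 7 8 9)(10 11 12)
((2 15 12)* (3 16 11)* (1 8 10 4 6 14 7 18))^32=(18)(2 12 15)(3 11 16)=((1 8 10 4 6 14 7 18)(2 15 12)(3 16 11))^32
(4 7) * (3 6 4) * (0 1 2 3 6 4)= [1, 2, 3, 4, 7, 5, 0, 6]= (0 1 2 3 4 7 6)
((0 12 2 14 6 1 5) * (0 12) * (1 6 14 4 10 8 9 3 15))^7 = ((1 5 12 2 4 10 8 9 3 15))^7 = (1 9 4 5 3 10 12 15 8 2)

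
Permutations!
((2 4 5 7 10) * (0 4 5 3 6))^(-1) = ((0 4 3 6)(2 5 7 10))^(-1) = (0 6 3 4)(2 10 7 5)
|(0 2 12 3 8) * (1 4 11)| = 15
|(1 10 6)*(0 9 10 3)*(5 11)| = |(0 9 10 6 1 3)(5 11)| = 6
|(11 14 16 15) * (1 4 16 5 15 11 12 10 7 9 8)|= |(1 4 16 11 14 5 15 12 10 7 9 8)|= 12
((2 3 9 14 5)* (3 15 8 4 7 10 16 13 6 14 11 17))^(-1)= ((2 15 8 4 7 10 16 13 6 14 5)(3 9 11 17))^(-1)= (2 5 14 6 13 16 10 7 4 8 15)(3 17 11 9)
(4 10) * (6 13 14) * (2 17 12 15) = (2 17 12 15)(4 10)(6 13 14) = [0, 1, 17, 3, 10, 5, 13, 7, 8, 9, 4, 11, 15, 14, 6, 2, 16, 12]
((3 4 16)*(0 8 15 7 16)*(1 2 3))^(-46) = (0 4 3 2 1 16 7 15 8)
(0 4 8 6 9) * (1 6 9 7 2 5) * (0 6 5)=(0 4 8 9 6 7 2)(1 5)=[4, 5, 0, 3, 8, 1, 7, 2, 9, 6]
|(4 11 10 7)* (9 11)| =5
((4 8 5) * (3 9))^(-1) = ((3 9)(4 8 5))^(-1) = (3 9)(4 5 8)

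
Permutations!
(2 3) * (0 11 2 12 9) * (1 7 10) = (0 11 2 3 12 9)(1 7 10) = [11, 7, 3, 12, 4, 5, 6, 10, 8, 0, 1, 2, 9]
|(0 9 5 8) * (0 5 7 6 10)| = |(0 9 7 6 10)(5 8)| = 10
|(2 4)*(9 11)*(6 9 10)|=4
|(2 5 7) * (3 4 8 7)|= 6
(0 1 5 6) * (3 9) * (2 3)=(0 1 5 6)(2 3 9)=[1, 5, 3, 9, 4, 6, 0, 7, 8, 2]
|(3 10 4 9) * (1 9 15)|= |(1 9 3 10 4 15)|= 6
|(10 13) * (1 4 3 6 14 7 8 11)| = 8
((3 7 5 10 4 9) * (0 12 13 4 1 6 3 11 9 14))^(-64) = ((0 12 13 4 14)(1 6 3 7 5 10)(9 11))^(-64) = (0 12 13 4 14)(1 3 5)(6 7 10)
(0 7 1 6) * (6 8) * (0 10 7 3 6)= [3, 8, 2, 6, 4, 5, 10, 1, 0, 9, 7]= (0 3 6 10 7 1 8)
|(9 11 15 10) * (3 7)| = |(3 7)(9 11 15 10)| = 4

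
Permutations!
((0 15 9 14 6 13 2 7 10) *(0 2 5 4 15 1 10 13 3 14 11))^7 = (0 4 2 11 5 10 9 13 1 15 7)(3 14 6)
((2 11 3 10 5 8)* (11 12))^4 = (2 10 12 5 11 8 3)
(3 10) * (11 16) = (3 10)(11 16) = [0, 1, 2, 10, 4, 5, 6, 7, 8, 9, 3, 16, 12, 13, 14, 15, 11]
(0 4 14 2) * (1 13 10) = (0 4 14 2)(1 13 10) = [4, 13, 0, 3, 14, 5, 6, 7, 8, 9, 1, 11, 12, 10, 2]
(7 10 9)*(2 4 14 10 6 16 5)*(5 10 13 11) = (2 4 14 13 11 5)(6 16 10 9 7) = [0, 1, 4, 3, 14, 2, 16, 6, 8, 7, 9, 5, 12, 11, 13, 15, 10]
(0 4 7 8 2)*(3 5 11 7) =(0 4 3 5 11 7 8 2) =[4, 1, 0, 5, 3, 11, 6, 8, 2, 9, 10, 7]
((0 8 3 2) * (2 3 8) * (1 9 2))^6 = (0 9)(1 2)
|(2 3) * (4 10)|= 2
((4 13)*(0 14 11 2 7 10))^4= (0 7 11)(2 14 10)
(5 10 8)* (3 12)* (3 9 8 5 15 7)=(3 12 9 8 15 7)(5 10)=[0, 1, 2, 12, 4, 10, 6, 3, 15, 8, 5, 11, 9, 13, 14, 7]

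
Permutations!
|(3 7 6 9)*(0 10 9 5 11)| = |(0 10 9 3 7 6 5 11)| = 8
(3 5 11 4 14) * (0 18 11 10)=[18, 1, 2, 5, 14, 10, 6, 7, 8, 9, 0, 4, 12, 13, 3, 15, 16, 17, 11]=(0 18 11 4 14 3 5 10)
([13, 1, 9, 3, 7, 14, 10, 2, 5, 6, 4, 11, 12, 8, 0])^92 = [8, 1, 6, 3, 2, 0, 4, 9, 14, 10, 7, 11, 12, 5, 13]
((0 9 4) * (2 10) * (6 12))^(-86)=((0 9 4)(2 10)(6 12))^(-86)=(12)(0 9 4)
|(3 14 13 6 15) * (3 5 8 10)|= |(3 14 13 6 15 5 8 10)|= 8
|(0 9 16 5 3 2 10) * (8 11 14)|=|(0 9 16 5 3 2 10)(8 11 14)|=21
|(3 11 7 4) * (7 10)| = 5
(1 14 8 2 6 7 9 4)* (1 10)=(1 14 8 2 6 7 9 4 10)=[0, 14, 6, 3, 10, 5, 7, 9, 2, 4, 1, 11, 12, 13, 8]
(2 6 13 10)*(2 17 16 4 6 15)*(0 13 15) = (0 13 10 17 16 4 6 15 2) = [13, 1, 0, 3, 6, 5, 15, 7, 8, 9, 17, 11, 12, 10, 14, 2, 4, 16]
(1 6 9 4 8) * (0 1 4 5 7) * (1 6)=(0 6 9 5 7)(4 8)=[6, 1, 2, 3, 8, 7, 9, 0, 4, 5]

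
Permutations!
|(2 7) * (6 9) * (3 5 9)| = 4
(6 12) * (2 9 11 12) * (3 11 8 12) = (2 9 8 12 6)(3 11) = [0, 1, 9, 11, 4, 5, 2, 7, 12, 8, 10, 3, 6]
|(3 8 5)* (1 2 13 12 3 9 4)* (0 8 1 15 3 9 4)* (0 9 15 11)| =|(0 8 5 4 11)(1 2 13 12 15 3)| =30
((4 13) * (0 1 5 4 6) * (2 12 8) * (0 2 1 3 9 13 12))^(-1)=(0 2 6 13 9 3)(1 8 12 4 5)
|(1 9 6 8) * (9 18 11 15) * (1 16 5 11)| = |(1 18)(5 11 15 9 6 8 16)| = 14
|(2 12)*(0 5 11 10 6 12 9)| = 8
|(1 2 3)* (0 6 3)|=5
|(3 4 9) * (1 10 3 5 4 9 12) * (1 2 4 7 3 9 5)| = 3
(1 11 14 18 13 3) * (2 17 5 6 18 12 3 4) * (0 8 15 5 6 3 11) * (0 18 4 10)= (0 8 15 5 3 1 18 13 10)(2 17 6 4)(11 14 12)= [8, 18, 17, 1, 2, 3, 4, 7, 15, 9, 0, 14, 11, 10, 12, 5, 16, 6, 13]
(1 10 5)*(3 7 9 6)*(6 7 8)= (1 10 5)(3 8 6)(7 9)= [0, 10, 2, 8, 4, 1, 3, 9, 6, 7, 5]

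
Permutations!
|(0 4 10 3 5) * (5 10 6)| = 4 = |(0 4 6 5)(3 10)|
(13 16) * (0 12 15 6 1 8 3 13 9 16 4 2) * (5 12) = (0 5 12 15 6 1 8 3 13 4 2)(9 16) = [5, 8, 0, 13, 2, 12, 1, 7, 3, 16, 10, 11, 15, 4, 14, 6, 9]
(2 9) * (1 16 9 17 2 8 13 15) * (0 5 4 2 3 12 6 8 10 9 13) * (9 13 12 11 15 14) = (0 5 4 2 17 3 11 15 1 16 12 6 8)(9 10 13 14) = [5, 16, 17, 11, 2, 4, 8, 7, 0, 10, 13, 15, 6, 14, 9, 1, 12, 3]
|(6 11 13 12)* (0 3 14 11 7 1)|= 9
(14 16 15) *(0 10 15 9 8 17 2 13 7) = (0 10 15 14 16 9 8 17 2 13 7) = [10, 1, 13, 3, 4, 5, 6, 0, 17, 8, 15, 11, 12, 7, 16, 14, 9, 2]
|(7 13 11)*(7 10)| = 4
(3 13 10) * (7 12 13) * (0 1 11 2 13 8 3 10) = (0 1 11 2 13)(3 7 12 8) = [1, 11, 13, 7, 4, 5, 6, 12, 3, 9, 10, 2, 8, 0]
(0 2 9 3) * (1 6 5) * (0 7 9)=(0 2)(1 6 5)(3 7 9)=[2, 6, 0, 7, 4, 1, 5, 9, 8, 3]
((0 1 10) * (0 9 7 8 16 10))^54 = (7 9 10 16 8)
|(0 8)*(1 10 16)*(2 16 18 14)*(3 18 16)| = |(0 8)(1 10 16)(2 3 18 14)| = 12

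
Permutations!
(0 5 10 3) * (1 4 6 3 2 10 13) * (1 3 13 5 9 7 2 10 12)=(0 9 7 2 12 1 4 6 13 3)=[9, 4, 12, 0, 6, 5, 13, 2, 8, 7, 10, 11, 1, 3]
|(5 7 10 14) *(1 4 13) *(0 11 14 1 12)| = |(0 11 14 5 7 10 1 4 13 12)| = 10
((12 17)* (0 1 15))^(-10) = (17)(0 15 1)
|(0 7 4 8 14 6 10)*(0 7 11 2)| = |(0 11 2)(4 8 14 6 10 7)| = 6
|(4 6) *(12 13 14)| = |(4 6)(12 13 14)| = 6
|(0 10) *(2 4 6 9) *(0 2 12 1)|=8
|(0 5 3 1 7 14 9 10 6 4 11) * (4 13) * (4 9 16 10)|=|(0 5 3 1 7 14 16 10 6 13 9 4 11)|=13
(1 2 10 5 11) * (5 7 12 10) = (1 2 5 11)(7 12 10) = [0, 2, 5, 3, 4, 11, 6, 12, 8, 9, 7, 1, 10]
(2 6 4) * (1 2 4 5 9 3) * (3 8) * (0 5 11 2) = (0 5 9 8 3 1)(2 6 11) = [5, 0, 6, 1, 4, 9, 11, 7, 3, 8, 10, 2]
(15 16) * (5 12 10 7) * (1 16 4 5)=(1 16 15 4 5 12 10 7)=[0, 16, 2, 3, 5, 12, 6, 1, 8, 9, 7, 11, 10, 13, 14, 4, 15]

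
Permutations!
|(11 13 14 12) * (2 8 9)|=|(2 8 9)(11 13 14 12)|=12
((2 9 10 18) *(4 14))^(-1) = (2 18 10 9)(4 14)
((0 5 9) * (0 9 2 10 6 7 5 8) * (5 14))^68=((0 8)(2 10 6 7 14 5))^68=(2 6 14)(5 10 7)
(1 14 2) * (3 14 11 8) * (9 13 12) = (1 11 8 3 14 2)(9 13 12) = [0, 11, 1, 14, 4, 5, 6, 7, 3, 13, 10, 8, 9, 12, 2]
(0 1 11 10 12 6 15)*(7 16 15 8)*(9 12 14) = (0 1 11 10 14 9 12 6 8 7 16 15) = [1, 11, 2, 3, 4, 5, 8, 16, 7, 12, 14, 10, 6, 13, 9, 0, 15]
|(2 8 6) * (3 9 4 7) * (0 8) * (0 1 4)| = 9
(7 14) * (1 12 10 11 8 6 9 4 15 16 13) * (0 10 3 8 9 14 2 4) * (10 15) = (0 15 16 13 1 12 3 8 6 14 7 2 4 10 11 9) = [15, 12, 4, 8, 10, 5, 14, 2, 6, 0, 11, 9, 3, 1, 7, 16, 13]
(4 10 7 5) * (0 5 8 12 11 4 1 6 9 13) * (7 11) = [5, 6, 2, 3, 10, 1, 9, 8, 12, 13, 11, 4, 7, 0] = (0 5 1 6 9 13)(4 10 11)(7 8 12)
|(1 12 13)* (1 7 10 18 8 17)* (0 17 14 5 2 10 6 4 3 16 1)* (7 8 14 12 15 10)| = |(0 17)(1 15 10 18 14 5 2 7 6 4 3 16)(8 12 13)| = 12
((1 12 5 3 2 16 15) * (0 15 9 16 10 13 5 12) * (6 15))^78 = ((0 6 15 1)(2 10 13 5 3)(9 16))^78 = (16)(0 15)(1 6)(2 5 10 3 13)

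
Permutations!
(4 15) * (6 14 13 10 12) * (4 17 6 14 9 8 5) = (4 15 17 6 9 8 5)(10 12 14 13) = [0, 1, 2, 3, 15, 4, 9, 7, 5, 8, 12, 11, 14, 10, 13, 17, 16, 6]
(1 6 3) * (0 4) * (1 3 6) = (6)(0 4) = [4, 1, 2, 3, 0, 5, 6]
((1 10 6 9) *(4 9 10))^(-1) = ((1 4 9)(6 10))^(-1) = (1 9 4)(6 10)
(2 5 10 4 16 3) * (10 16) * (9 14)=(2 5 16 3)(4 10)(9 14)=[0, 1, 5, 2, 10, 16, 6, 7, 8, 14, 4, 11, 12, 13, 9, 15, 3]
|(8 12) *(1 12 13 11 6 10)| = |(1 12 8 13 11 6 10)| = 7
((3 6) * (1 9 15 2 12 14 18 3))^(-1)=((1 9 15 2 12 14 18 3 6))^(-1)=(1 6 3 18 14 12 2 15 9)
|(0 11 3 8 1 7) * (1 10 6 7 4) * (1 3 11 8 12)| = 20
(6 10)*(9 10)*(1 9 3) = (1 9 10 6 3) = [0, 9, 2, 1, 4, 5, 3, 7, 8, 10, 6]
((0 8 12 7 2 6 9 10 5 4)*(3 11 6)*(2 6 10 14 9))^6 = (14)(0 3 8 11 12 10 7 5 6 4 2)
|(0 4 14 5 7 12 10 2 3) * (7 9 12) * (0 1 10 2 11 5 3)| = |(0 4 14 3 1 10 11 5 9 12 2)| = 11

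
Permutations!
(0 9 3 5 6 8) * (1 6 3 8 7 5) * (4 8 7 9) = (0 4 8)(1 6 9 7 5 3) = [4, 6, 2, 1, 8, 3, 9, 5, 0, 7]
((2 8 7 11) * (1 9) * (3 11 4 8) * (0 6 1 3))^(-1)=(0 2 11 3 9 1 6)(4 7 8)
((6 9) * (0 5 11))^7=((0 5 11)(6 9))^7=(0 5 11)(6 9)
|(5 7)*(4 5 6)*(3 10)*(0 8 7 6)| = |(0 8 7)(3 10)(4 5 6)| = 6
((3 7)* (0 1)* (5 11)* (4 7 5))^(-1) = ((0 1)(3 5 11 4 7))^(-1) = (0 1)(3 7 4 11 5)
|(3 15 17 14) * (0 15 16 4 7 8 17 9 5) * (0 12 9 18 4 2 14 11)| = 24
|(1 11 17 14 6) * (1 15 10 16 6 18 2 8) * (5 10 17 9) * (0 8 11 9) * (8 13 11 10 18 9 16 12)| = |(0 13 11)(1 16 6 15 17 14 9 5 18 2 10 12 8)| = 39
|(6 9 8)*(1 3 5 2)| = 12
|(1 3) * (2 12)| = |(1 3)(2 12)| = 2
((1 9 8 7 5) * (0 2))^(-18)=((0 2)(1 9 8 7 5))^(-18)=(1 8 5 9 7)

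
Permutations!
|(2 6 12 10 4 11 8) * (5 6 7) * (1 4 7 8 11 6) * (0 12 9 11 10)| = 8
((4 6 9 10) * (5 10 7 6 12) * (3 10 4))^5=(3 10)(4 5 12)(6 7 9)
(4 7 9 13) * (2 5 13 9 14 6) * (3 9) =(2 5 13 4 7 14 6)(3 9) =[0, 1, 5, 9, 7, 13, 2, 14, 8, 3, 10, 11, 12, 4, 6]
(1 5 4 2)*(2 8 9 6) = (1 5 4 8 9 6 2) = [0, 5, 1, 3, 8, 4, 2, 7, 9, 6]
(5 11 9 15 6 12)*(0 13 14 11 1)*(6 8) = [13, 0, 2, 3, 4, 1, 12, 7, 6, 15, 10, 9, 5, 14, 11, 8] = (0 13 14 11 9 15 8 6 12 5 1)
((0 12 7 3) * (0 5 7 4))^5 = (0 4 12)(3 7 5)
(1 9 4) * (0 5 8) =[5, 9, 2, 3, 1, 8, 6, 7, 0, 4] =(0 5 8)(1 9 4)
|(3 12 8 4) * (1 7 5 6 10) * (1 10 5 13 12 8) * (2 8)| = 4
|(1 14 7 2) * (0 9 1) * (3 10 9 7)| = |(0 7 2)(1 14 3 10 9)| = 15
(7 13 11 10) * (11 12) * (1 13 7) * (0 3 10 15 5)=(0 3 10 1 13 12 11 15 5)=[3, 13, 2, 10, 4, 0, 6, 7, 8, 9, 1, 15, 11, 12, 14, 5]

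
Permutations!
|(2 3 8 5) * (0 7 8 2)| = |(0 7 8 5)(2 3)| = 4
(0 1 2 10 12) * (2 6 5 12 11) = (0 1 6 5 12)(2 10 11) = [1, 6, 10, 3, 4, 12, 5, 7, 8, 9, 11, 2, 0]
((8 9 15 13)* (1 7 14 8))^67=((1 7 14 8 9 15 13))^67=(1 9 7 15 14 13 8)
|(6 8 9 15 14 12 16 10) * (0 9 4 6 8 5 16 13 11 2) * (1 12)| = |(0 9 15 14 1 12 13 11 2)(4 6 5 16 10 8)| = 18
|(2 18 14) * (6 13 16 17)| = |(2 18 14)(6 13 16 17)| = 12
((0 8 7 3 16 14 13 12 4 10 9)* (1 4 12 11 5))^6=((0 8 7 3 16 14 13 11 5 1 4 10 9))^6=(0 13 9 14 10 16 4 3 1 7 5 8 11)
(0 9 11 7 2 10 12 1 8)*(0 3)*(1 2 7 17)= [9, 8, 10, 0, 4, 5, 6, 7, 3, 11, 12, 17, 2, 13, 14, 15, 16, 1]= (0 9 11 17 1 8 3)(2 10 12)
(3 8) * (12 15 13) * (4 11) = [0, 1, 2, 8, 11, 5, 6, 7, 3, 9, 10, 4, 15, 12, 14, 13] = (3 8)(4 11)(12 15 13)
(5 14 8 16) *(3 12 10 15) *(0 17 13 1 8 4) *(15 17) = (0 15 3 12 10 17 13 1 8 16 5 14 4) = [15, 8, 2, 12, 0, 14, 6, 7, 16, 9, 17, 11, 10, 1, 4, 3, 5, 13]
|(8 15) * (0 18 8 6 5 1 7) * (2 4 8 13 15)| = |(0 18 13 15 6 5 1 7)(2 4 8)| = 24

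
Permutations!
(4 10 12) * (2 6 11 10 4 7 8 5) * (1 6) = (1 6 11 10 12 7 8 5 2) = [0, 6, 1, 3, 4, 2, 11, 8, 5, 9, 12, 10, 7]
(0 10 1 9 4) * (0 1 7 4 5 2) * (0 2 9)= (0 10 7 4 1)(5 9)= [10, 0, 2, 3, 1, 9, 6, 4, 8, 5, 7]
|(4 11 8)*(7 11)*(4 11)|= 2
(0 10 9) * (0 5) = (0 10 9 5) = [10, 1, 2, 3, 4, 0, 6, 7, 8, 5, 9]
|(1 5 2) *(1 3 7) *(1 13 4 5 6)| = 6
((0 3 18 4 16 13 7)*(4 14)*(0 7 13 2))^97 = (0 2 16 4 14 18 3)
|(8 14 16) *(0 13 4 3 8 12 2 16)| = |(0 13 4 3 8 14)(2 16 12)| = 6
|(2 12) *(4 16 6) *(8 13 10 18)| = 12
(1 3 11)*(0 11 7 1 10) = (0 11 10)(1 3 7) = [11, 3, 2, 7, 4, 5, 6, 1, 8, 9, 0, 10]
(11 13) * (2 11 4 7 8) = [0, 1, 11, 3, 7, 5, 6, 8, 2, 9, 10, 13, 12, 4] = (2 11 13 4 7 8)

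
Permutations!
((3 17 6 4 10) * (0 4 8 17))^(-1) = (0 3 10 4)(6 17 8)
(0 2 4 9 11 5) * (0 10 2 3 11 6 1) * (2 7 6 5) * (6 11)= (0 3 6 1)(2 4 9 5 10 7 11)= [3, 0, 4, 6, 9, 10, 1, 11, 8, 5, 7, 2]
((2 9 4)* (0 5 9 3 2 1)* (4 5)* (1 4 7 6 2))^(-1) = ((0 7 6 2 3 1)(5 9))^(-1) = (0 1 3 2 6 7)(5 9)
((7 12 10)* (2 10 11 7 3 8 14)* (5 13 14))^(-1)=(2 14 13 5 8 3 10)(7 11 12)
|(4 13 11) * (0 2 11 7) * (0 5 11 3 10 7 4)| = 14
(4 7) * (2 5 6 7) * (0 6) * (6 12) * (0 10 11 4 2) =(0 12 6 7 2 5 10 11 4) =[12, 1, 5, 3, 0, 10, 7, 2, 8, 9, 11, 4, 6]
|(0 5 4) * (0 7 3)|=|(0 5 4 7 3)|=5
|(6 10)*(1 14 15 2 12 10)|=|(1 14 15 2 12 10 6)|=7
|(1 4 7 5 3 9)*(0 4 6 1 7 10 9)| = 14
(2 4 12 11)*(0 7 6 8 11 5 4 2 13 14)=(0 7 6 8 11 13 14)(4 12 5)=[7, 1, 2, 3, 12, 4, 8, 6, 11, 9, 10, 13, 5, 14, 0]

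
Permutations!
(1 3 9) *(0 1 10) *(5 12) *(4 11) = [1, 3, 2, 9, 11, 12, 6, 7, 8, 10, 0, 4, 5] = (0 1 3 9 10)(4 11)(5 12)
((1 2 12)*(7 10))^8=(1 12 2)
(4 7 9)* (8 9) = [0, 1, 2, 3, 7, 5, 6, 8, 9, 4] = (4 7 8 9)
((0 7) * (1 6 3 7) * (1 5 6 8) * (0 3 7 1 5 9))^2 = (9)(1 5 7)(3 8 6)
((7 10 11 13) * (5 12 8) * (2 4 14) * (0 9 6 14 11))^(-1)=(0 10 7 13 11 4 2 14 6 9)(5 8 12)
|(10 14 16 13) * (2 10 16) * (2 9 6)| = 10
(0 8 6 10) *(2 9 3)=(0 8 6 10)(2 9 3)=[8, 1, 9, 2, 4, 5, 10, 7, 6, 3, 0]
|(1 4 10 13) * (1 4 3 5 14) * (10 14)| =|(1 3 5 10 13 4 14)| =7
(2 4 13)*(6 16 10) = (2 4 13)(6 16 10) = [0, 1, 4, 3, 13, 5, 16, 7, 8, 9, 6, 11, 12, 2, 14, 15, 10]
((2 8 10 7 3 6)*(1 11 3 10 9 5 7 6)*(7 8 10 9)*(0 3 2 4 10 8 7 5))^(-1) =(0 9 7 5 8 2 11 1 3)(4 6 10)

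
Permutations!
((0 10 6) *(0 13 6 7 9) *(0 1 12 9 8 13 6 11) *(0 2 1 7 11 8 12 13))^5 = (0 13 2 10 8 1 11)(7 9 12) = ((0 10 11 2 1 13 8)(7 12 9))^5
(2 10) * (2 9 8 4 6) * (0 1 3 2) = (0 1 3 2 10 9 8 4 6) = [1, 3, 10, 2, 6, 5, 0, 7, 4, 8, 9]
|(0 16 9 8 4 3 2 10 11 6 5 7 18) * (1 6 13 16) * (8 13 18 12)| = 39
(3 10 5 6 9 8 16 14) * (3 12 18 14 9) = (3 10 5 6)(8 16 9)(12 18 14) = [0, 1, 2, 10, 4, 6, 3, 7, 16, 8, 5, 11, 18, 13, 12, 15, 9, 17, 14]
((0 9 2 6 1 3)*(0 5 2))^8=(9)(1 2 3 6 5)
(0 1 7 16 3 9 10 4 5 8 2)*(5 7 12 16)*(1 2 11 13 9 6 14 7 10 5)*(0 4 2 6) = (0 6 14 7 1 12 16 3)(2 4 10)(5 8 11 13 9) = [6, 12, 4, 0, 10, 8, 14, 1, 11, 5, 2, 13, 16, 9, 7, 15, 3]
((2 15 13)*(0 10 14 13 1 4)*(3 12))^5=((0 10 14 13 2 15 1 4)(3 12))^5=(0 15 14 4 2 10 1 13)(3 12)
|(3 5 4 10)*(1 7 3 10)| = |(10)(1 7 3 5 4)| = 5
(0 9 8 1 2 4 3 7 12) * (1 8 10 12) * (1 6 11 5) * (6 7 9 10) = (0 10 12)(1 2 4 3 9 6 11 5) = [10, 2, 4, 9, 3, 1, 11, 7, 8, 6, 12, 5, 0]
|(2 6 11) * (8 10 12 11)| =|(2 6 8 10 12 11)| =6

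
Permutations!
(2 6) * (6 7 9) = [0, 1, 7, 3, 4, 5, 2, 9, 8, 6] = (2 7 9 6)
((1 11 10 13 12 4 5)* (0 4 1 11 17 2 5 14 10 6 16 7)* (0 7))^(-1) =(0 16 6 11 5 2 17 1 12 13 10 14 4)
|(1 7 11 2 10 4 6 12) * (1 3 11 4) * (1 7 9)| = |(1 9)(2 10 7 4 6 12 3 11)| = 8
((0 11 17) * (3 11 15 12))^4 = (0 11 12)(3 15 17)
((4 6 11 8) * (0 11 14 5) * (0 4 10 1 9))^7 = (0 11 8 10 1 9)(4 5 14 6)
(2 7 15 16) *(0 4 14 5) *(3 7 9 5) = [4, 1, 9, 7, 14, 0, 6, 15, 8, 5, 10, 11, 12, 13, 3, 16, 2] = (0 4 14 3 7 15 16 2 9 5)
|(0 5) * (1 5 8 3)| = 5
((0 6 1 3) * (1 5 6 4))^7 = ((0 4 1 3)(5 6))^7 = (0 3 1 4)(5 6)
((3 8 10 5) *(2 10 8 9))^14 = (2 9 3 5 10)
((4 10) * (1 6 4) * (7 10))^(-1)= (1 10 7 4 6)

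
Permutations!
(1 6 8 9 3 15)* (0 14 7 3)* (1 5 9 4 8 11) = (0 14 7 3 15 5 9)(1 6 11)(4 8) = [14, 6, 2, 15, 8, 9, 11, 3, 4, 0, 10, 1, 12, 13, 7, 5]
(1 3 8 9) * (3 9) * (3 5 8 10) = (1 9)(3 10)(5 8) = [0, 9, 2, 10, 4, 8, 6, 7, 5, 1, 3]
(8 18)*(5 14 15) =(5 14 15)(8 18) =[0, 1, 2, 3, 4, 14, 6, 7, 18, 9, 10, 11, 12, 13, 15, 5, 16, 17, 8]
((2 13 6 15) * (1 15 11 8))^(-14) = (15)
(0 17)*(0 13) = (0 17 13) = [17, 1, 2, 3, 4, 5, 6, 7, 8, 9, 10, 11, 12, 0, 14, 15, 16, 13]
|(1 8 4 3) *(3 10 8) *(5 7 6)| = 6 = |(1 3)(4 10 8)(5 7 6)|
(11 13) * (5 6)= (5 6)(11 13)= [0, 1, 2, 3, 4, 6, 5, 7, 8, 9, 10, 13, 12, 11]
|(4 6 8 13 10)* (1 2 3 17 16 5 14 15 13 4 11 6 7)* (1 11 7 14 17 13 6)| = 105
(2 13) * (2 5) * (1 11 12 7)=(1 11 12 7)(2 13 5)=[0, 11, 13, 3, 4, 2, 6, 1, 8, 9, 10, 12, 7, 5]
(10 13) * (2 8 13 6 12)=[0, 1, 8, 3, 4, 5, 12, 7, 13, 9, 6, 11, 2, 10]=(2 8 13 10 6 12)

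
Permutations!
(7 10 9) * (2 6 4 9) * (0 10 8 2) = (0 10)(2 6 4 9 7 8) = [10, 1, 6, 3, 9, 5, 4, 8, 2, 7, 0]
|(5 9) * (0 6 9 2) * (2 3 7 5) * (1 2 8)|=|(0 6 9 8 1 2)(3 7 5)|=6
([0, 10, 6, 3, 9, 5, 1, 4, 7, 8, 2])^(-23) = (1 10 2 6)(4 9 8 7)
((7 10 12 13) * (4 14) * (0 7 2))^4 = ((0 7 10 12 13 2)(4 14))^4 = (14)(0 13 10)(2 12 7)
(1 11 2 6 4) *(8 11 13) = (1 13 8 11 2 6 4) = [0, 13, 6, 3, 1, 5, 4, 7, 11, 9, 10, 2, 12, 8]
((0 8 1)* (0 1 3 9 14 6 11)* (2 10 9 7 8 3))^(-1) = ((0 3 7 8 2 10 9 14 6 11))^(-1) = (0 11 6 14 9 10 2 8 7 3)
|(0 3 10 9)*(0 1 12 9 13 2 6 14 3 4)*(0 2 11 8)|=|(0 4 2 6 14 3 10 13 11 8)(1 12 9)|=30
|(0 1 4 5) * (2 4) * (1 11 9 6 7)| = 9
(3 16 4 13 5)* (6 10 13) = (3 16 4 6 10 13 5) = [0, 1, 2, 16, 6, 3, 10, 7, 8, 9, 13, 11, 12, 5, 14, 15, 4]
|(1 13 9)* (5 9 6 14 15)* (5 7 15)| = 6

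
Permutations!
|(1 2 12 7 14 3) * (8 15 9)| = 6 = |(1 2 12 7 14 3)(8 15 9)|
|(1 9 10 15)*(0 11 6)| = 12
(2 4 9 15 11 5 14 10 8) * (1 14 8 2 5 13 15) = (1 14 10 2 4 9)(5 8)(11 13 15) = [0, 14, 4, 3, 9, 8, 6, 7, 5, 1, 2, 13, 12, 15, 10, 11]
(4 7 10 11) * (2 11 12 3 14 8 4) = (2 11)(3 14 8 4 7 10 12) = [0, 1, 11, 14, 7, 5, 6, 10, 4, 9, 12, 2, 3, 13, 8]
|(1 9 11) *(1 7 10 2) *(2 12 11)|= 12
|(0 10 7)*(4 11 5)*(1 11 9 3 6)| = 21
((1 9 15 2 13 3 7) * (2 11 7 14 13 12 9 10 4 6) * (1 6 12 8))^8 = ((1 10 4 12 9 15 11 7 6 2 8)(3 14 13))^8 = (1 6 15 4 8 7 9 10 2 11 12)(3 13 14)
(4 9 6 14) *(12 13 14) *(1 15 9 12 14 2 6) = (1 15 9)(2 6 14 4 12 13) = [0, 15, 6, 3, 12, 5, 14, 7, 8, 1, 10, 11, 13, 2, 4, 9]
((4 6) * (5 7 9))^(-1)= (4 6)(5 9 7)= ((4 6)(5 7 9))^(-1)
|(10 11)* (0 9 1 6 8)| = 10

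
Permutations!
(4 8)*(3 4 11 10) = (3 4 8 11 10) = [0, 1, 2, 4, 8, 5, 6, 7, 11, 9, 3, 10]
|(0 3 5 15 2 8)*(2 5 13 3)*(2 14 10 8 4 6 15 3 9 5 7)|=20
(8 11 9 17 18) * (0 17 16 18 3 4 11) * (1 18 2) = (0 17 3 4 11 9 16 2 1 18 8) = [17, 18, 1, 4, 11, 5, 6, 7, 0, 16, 10, 9, 12, 13, 14, 15, 2, 3, 8]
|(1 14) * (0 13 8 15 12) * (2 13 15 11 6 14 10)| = |(0 15 12)(1 10 2 13 8 11 6 14)| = 24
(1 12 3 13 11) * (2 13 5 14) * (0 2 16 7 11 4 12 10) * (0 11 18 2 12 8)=[12, 10, 13, 5, 8, 14, 6, 18, 0, 9, 11, 1, 3, 4, 16, 15, 7, 17, 2]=(0 12 3 5 14 16 7 18 2 13 4 8)(1 10 11)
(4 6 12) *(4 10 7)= [0, 1, 2, 3, 6, 5, 12, 4, 8, 9, 7, 11, 10]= (4 6 12 10 7)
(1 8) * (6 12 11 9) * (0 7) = (0 7)(1 8)(6 12 11 9) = [7, 8, 2, 3, 4, 5, 12, 0, 1, 6, 10, 9, 11]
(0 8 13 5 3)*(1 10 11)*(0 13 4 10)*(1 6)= (0 8 4 10 11 6 1)(3 13 5)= [8, 0, 2, 13, 10, 3, 1, 7, 4, 9, 11, 6, 12, 5]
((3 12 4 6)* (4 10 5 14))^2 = (3 10 14 6 12 5 4)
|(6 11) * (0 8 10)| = 6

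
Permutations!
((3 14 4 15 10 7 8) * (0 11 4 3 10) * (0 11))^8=(4 11 15)(7 10 8)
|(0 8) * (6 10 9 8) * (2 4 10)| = 7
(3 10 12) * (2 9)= (2 9)(3 10 12)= [0, 1, 9, 10, 4, 5, 6, 7, 8, 2, 12, 11, 3]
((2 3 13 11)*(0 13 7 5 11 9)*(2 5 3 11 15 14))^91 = ((0 13 9)(2 11 5 15 14)(3 7))^91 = (0 13 9)(2 11 5 15 14)(3 7)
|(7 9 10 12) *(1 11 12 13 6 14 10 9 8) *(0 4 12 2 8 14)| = 8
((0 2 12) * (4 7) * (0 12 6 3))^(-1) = ((12)(0 2 6 3)(4 7))^(-1) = (12)(0 3 6 2)(4 7)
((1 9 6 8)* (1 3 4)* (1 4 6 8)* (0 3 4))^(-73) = ((0 3 6 1 9 8 4))^(-73) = (0 9 3 8 6 4 1)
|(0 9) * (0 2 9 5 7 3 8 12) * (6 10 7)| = |(0 5 6 10 7 3 8 12)(2 9)| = 8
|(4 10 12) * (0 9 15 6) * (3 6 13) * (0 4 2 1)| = 11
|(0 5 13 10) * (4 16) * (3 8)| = |(0 5 13 10)(3 8)(4 16)| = 4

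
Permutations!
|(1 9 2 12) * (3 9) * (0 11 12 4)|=8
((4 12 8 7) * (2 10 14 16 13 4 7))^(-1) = ((2 10 14 16 13 4 12 8))^(-1) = (2 8 12 4 13 16 14 10)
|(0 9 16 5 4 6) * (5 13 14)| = |(0 9 16 13 14 5 4 6)| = 8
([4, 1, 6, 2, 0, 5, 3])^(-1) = (0 4)(2 3 6)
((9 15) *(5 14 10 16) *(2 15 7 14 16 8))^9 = (2 9 14 8 15 7 10)(5 16)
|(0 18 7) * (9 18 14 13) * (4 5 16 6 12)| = |(0 14 13 9 18 7)(4 5 16 6 12)| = 30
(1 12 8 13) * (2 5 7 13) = (1 12 8 2 5 7 13) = [0, 12, 5, 3, 4, 7, 6, 13, 2, 9, 10, 11, 8, 1]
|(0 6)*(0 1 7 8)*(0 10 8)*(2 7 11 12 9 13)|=18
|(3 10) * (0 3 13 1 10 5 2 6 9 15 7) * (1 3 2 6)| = 11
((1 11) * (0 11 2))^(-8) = ((0 11 1 2))^(-8) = (11)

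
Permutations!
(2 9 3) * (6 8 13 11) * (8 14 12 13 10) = (2 9 3)(6 14 12 13 11)(8 10) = [0, 1, 9, 2, 4, 5, 14, 7, 10, 3, 8, 6, 13, 11, 12]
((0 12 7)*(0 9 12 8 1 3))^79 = ((0 8 1 3)(7 9 12))^79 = (0 3 1 8)(7 9 12)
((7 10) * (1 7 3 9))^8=((1 7 10 3 9))^8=(1 3 7 9 10)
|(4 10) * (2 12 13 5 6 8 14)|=14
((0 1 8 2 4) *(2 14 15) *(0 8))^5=(15)(0 1)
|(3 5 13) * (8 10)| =|(3 5 13)(8 10)| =6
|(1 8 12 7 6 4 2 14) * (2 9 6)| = |(1 8 12 7 2 14)(4 9 6)| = 6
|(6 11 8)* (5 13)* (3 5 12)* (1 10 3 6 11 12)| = 10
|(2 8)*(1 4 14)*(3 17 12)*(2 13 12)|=|(1 4 14)(2 8 13 12 3 17)|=6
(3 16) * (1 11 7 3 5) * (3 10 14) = (1 11 7 10 14 3 16 5) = [0, 11, 2, 16, 4, 1, 6, 10, 8, 9, 14, 7, 12, 13, 3, 15, 5]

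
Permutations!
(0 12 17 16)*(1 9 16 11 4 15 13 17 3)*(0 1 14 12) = (1 9 16)(3 14 12)(4 15 13 17 11) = [0, 9, 2, 14, 15, 5, 6, 7, 8, 16, 10, 4, 3, 17, 12, 13, 1, 11]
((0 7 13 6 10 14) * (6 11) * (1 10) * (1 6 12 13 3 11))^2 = (0 3 12 1 14 7 11 13 10)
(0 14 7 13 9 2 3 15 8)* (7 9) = (0 14 9 2 3 15 8)(7 13) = [14, 1, 3, 15, 4, 5, 6, 13, 0, 2, 10, 11, 12, 7, 9, 8]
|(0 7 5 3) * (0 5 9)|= |(0 7 9)(3 5)|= 6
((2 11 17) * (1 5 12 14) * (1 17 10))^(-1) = ((1 5 12 14 17 2 11 10))^(-1) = (1 10 11 2 17 14 12 5)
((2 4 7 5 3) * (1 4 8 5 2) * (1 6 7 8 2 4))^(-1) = ((3 6 7 4 8 5))^(-1) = (3 5 8 4 7 6)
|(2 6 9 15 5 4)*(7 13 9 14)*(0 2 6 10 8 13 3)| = |(0 2 10 8 13 9 15 5 4 6 14 7 3)| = 13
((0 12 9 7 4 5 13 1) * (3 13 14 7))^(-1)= ((0 12 9 3 13 1)(4 5 14 7))^(-1)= (0 1 13 3 9 12)(4 7 14 5)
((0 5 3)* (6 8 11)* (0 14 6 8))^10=(14)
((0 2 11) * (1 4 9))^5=(0 11 2)(1 9 4)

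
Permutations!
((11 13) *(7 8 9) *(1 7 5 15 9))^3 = (15)(11 13)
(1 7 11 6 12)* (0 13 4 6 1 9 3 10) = (0 13 4 6 12 9 3 10)(1 7 11) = [13, 7, 2, 10, 6, 5, 12, 11, 8, 3, 0, 1, 9, 4]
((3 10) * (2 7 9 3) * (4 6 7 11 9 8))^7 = (2 9 10 11 3)(4 8 7 6)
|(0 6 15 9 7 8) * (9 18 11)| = |(0 6 15 18 11 9 7 8)| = 8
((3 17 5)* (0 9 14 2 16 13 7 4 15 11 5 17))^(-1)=(17)(0 3 5 11 15 4 7 13 16 2 14 9)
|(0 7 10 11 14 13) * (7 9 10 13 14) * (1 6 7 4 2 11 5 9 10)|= |(14)(0 10 5 9 1 6 7 13)(2 11 4)|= 24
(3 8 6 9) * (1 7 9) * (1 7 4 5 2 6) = (1 4 5 2 6 7 9 3 8) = [0, 4, 6, 8, 5, 2, 7, 9, 1, 3]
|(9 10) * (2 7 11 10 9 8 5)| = 6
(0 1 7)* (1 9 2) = (0 9 2 1 7) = [9, 7, 1, 3, 4, 5, 6, 0, 8, 2]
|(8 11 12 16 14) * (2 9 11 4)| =|(2 9 11 12 16 14 8 4)| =8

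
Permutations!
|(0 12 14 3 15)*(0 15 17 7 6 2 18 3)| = 6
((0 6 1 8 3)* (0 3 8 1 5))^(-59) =(8)(0 6 5)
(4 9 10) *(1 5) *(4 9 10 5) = (1 4 10 9 5) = [0, 4, 2, 3, 10, 1, 6, 7, 8, 5, 9]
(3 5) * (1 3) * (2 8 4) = (1 3 5)(2 8 4) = [0, 3, 8, 5, 2, 1, 6, 7, 4]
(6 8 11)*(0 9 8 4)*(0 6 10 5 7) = (0 9 8 11 10 5 7)(4 6) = [9, 1, 2, 3, 6, 7, 4, 0, 11, 8, 5, 10]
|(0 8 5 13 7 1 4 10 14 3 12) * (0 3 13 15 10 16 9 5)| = 10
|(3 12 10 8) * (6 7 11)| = 12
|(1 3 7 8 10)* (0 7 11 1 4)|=15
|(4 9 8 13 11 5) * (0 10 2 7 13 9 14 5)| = |(0 10 2 7 13 11)(4 14 5)(8 9)| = 6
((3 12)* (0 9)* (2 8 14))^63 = (14)(0 9)(3 12)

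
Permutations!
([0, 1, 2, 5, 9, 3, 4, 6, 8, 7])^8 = [0, 1, 2, 3, 4, 5, 6, 7, 8, 9]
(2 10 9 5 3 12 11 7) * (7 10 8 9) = (2 8 9 5 3 12 11 10 7) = [0, 1, 8, 12, 4, 3, 6, 2, 9, 5, 7, 10, 11]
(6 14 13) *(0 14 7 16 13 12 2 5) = (0 14 12 2 5)(6 7 16 13) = [14, 1, 5, 3, 4, 0, 7, 16, 8, 9, 10, 11, 2, 6, 12, 15, 13]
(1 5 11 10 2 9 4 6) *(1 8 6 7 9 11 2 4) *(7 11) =[0, 5, 7, 3, 11, 2, 8, 9, 6, 1, 4, 10] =(1 5 2 7 9)(4 11 10)(6 8)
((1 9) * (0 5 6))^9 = (1 9)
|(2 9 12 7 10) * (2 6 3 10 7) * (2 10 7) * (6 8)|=|(2 9 12 10 8 6 3 7)|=8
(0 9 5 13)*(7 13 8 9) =(0 7 13)(5 8 9) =[7, 1, 2, 3, 4, 8, 6, 13, 9, 5, 10, 11, 12, 0]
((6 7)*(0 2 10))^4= ((0 2 10)(6 7))^4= (0 2 10)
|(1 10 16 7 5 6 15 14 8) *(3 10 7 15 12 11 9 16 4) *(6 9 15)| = 33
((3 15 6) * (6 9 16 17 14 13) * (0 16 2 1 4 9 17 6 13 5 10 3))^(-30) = ((0 16 6)(1 4 9 2)(3 15 17 14 5 10))^(-30) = (17)(1 9)(2 4)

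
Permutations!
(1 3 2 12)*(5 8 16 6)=(1 3 2 12)(5 8 16 6)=[0, 3, 12, 2, 4, 8, 5, 7, 16, 9, 10, 11, 1, 13, 14, 15, 6]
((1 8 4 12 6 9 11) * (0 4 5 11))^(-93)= ((0 4 12 6 9)(1 8 5 11))^(-93)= (0 12 9 4 6)(1 11 5 8)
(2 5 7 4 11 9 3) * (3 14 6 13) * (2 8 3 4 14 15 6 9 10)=[0, 1, 5, 8, 11, 7, 13, 14, 3, 15, 2, 10, 12, 4, 9, 6]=(2 5 7 14 9 15 6 13 4 11 10)(3 8)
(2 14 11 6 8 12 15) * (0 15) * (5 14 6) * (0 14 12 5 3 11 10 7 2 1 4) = (0 15 1 4)(2 6 8 5 12 14 10 7)(3 11) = [15, 4, 6, 11, 0, 12, 8, 2, 5, 9, 7, 3, 14, 13, 10, 1]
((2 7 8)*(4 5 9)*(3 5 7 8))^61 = (2 8)(3 5 9 4 7)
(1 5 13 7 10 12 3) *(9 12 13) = (1 5 9 12 3)(7 10 13) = [0, 5, 2, 1, 4, 9, 6, 10, 8, 12, 13, 11, 3, 7]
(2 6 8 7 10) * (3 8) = (2 6 3 8 7 10) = [0, 1, 6, 8, 4, 5, 3, 10, 7, 9, 2]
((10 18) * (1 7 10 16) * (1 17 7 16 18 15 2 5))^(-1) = ((18)(1 16 17 7 10 15 2 5))^(-1) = (18)(1 5 2 15 10 7 17 16)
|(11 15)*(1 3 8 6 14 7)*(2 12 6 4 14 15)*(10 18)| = 30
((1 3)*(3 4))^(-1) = ((1 4 3))^(-1) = (1 3 4)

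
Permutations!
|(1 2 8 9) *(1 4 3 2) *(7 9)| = 6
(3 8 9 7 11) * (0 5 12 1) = (0 5 12 1)(3 8 9 7 11) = [5, 0, 2, 8, 4, 12, 6, 11, 9, 7, 10, 3, 1]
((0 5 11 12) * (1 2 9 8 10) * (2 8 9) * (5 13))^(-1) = (0 12 11 5 13)(1 10 8)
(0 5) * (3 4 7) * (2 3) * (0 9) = (0 5 9)(2 3 4 7) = [5, 1, 3, 4, 7, 9, 6, 2, 8, 0]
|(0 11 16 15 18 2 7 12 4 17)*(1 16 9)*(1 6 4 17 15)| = 22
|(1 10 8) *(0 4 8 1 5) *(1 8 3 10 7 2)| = 6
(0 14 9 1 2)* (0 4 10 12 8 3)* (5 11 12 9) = [14, 2, 4, 0, 10, 11, 6, 7, 3, 1, 9, 12, 8, 13, 5] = (0 14 5 11 12 8 3)(1 2 4 10 9)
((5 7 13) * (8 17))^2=(17)(5 13 7)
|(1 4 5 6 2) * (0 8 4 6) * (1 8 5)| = 10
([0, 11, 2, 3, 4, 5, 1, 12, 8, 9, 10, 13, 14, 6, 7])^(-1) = (1 6 13 11)(7 14 12)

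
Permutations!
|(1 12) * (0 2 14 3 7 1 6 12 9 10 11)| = |(0 2 14 3 7 1 9 10 11)(6 12)| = 18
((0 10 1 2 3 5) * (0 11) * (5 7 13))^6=(0 13 2)(1 11 7)(3 10 5)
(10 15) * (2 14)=[0, 1, 14, 3, 4, 5, 6, 7, 8, 9, 15, 11, 12, 13, 2, 10]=(2 14)(10 15)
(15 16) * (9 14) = (9 14)(15 16) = [0, 1, 2, 3, 4, 5, 6, 7, 8, 14, 10, 11, 12, 13, 9, 16, 15]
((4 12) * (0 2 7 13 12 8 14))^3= (0 13 8 2 12 14 7 4)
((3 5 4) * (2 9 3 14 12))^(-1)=((2 9 3 5 4 14 12))^(-1)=(2 12 14 4 5 3 9)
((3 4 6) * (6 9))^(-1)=(3 6 9 4)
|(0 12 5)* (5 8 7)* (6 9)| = |(0 12 8 7 5)(6 9)| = 10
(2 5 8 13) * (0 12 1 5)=(0 12 1 5 8 13 2)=[12, 5, 0, 3, 4, 8, 6, 7, 13, 9, 10, 11, 1, 2]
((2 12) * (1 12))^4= (1 12 2)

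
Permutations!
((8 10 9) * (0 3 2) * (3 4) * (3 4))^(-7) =((0 3 2)(8 10 9))^(-7) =(0 2 3)(8 9 10)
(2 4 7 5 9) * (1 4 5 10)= (1 4 7 10)(2 5 9)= [0, 4, 5, 3, 7, 9, 6, 10, 8, 2, 1]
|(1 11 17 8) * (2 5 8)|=6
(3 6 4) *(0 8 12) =(0 8 12)(3 6 4) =[8, 1, 2, 6, 3, 5, 4, 7, 12, 9, 10, 11, 0]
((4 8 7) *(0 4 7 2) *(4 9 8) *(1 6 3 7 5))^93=(0 9 8 2)(1 7 6 5 3)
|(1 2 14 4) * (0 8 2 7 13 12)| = 9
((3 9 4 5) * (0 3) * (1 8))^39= (0 5 4 9 3)(1 8)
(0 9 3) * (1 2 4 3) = (0 9 1 2 4 3) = [9, 2, 4, 0, 3, 5, 6, 7, 8, 1]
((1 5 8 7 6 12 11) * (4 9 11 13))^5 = (1 12)(4 8)(5 13)(6 11)(7 9)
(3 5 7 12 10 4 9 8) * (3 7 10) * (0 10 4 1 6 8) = [10, 6, 2, 5, 9, 4, 8, 12, 7, 0, 1, 11, 3] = (0 10 1 6 8 7 12 3 5 4 9)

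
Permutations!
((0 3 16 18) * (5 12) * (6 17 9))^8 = (18)(6 9 17)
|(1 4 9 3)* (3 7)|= 5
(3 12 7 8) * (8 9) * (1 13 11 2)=(1 13 11 2)(3 12 7 9 8)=[0, 13, 1, 12, 4, 5, 6, 9, 3, 8, 10, 2, 7, 11]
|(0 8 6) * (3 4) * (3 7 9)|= 12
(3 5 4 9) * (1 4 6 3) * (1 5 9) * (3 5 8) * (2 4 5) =(1 5 6 2 4)(3 9 8) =[0, 5, 4, 9, 1, 6, 2, 7, 3, 8]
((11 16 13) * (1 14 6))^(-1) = ((1 14 6)(11 16 13))^(-1) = (1 6 14)(11 13 16)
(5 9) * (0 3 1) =(0 3 1)(5 9) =[3, 0, 2, 1, 4, 9, 6, 7, 8, 5]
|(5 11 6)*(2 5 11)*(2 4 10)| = |(2 5 4 10)(6 11)| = 4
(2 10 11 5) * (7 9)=(2 10 11 5)(7 9)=[0, 1, 10, 3, 4, 2, 6, 9, 8, 7, 11, 5]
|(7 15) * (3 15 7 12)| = |(3 15 12)| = 3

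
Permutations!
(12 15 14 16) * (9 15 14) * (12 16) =(16)(9 15)(12 14) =[0, 1, 2, 3, 4, 5, 6, 7, 8, 15, 10, 11, 14, 13, 12, 9, 16]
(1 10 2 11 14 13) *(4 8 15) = (1 10 2 11 14 13)(4 8 15) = [0, 10, 11, 3, 8, 5, 6, 7, 15, 9, 2, 14, 12, 1, 13, 4]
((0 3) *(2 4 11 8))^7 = ((0 3)(2 4 11 8))^7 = (0 3)(2 8 11 4)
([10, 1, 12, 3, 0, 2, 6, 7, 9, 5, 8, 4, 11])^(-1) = (0 4 11 12 2 5 9 8 10)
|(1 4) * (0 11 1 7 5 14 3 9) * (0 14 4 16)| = |(0 11 1 16)(3 9 14)(4 7 5)| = 12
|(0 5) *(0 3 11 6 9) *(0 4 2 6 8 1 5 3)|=12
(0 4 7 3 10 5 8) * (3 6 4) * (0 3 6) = (0 6 4 7)(3 10 5 8) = [6, 1, 2, 10, 7, 8, 4, 0, 3, 9, 5]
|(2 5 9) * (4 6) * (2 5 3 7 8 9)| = 6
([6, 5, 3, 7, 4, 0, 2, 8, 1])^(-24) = [0, 1, 2, 3, 4, 5, 6, 7, 8]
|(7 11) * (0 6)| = 2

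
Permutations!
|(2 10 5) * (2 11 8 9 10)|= |(5 11 8 9 10)|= 5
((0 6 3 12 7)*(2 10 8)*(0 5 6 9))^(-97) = (0 9)(2 8 10)(3 5 12 6 7)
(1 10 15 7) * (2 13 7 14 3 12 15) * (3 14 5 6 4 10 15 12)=(1 15 5 6 4 10 2 13 7)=[0, 15, 13, 3, 10, 6, 4, 1, 8, 9, 2, 11, 12, 7, 14, 5]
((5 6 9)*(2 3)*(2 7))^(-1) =(2 7 3)(5 9 6)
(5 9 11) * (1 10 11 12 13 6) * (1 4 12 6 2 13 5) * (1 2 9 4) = (1 10 11 2 13 9 6)(4 12 5) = [0, 10, 13, 3, 12, 4, 1, 7, 8, 6, 11, 2, 5, 9]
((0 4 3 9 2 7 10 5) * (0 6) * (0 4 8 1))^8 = ((0 8 1)(2 7 10 5 6 4 3 9))^8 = (10)(0 1 8)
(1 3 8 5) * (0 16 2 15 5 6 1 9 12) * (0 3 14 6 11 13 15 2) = (0 16)(1 14 6)(3 8 11 13 15 5 9 12) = [16, 14, 2, 8, 4, 9, 1, 7, 11, 12, 10, 13, 3, 15, 6, 5, 0]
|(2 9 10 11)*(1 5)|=4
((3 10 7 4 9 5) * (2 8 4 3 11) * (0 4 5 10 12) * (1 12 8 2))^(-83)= (0 3 12 7 1 10 11 9 5 4 8)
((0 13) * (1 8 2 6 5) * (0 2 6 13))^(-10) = ((1 8 6 5)(2 13))^(-10) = (13)(1 6)(5 8)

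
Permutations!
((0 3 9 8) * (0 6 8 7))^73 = ((0 3 9 7)(6 8))^73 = (0 3 9 7)(6 8)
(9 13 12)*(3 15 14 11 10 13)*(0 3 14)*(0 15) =(15)(0 3)(9 14 11 10 13 12) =[3, 1, 2, 0, 4, 5, 6, 7, 8, 14, 13, 10, 9, 12, 11, 15]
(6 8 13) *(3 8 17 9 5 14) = (3 8 13 6 17 9 5 14) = [0, 1, 2, 8, 4, 14, 17, 7, 13, 5, 10, 11, 12, 6, 3, 15, 16, 9]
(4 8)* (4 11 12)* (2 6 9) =(2 6 9)(4 8 11 12) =[0, 1, 6, 3, 8, 5, 9, 7, 11, 2, 10, 12, 4]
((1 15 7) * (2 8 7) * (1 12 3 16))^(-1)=(1 16 3 12 7 8 2 15)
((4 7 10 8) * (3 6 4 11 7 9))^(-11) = (3 6 4 9)(7 10 8 11)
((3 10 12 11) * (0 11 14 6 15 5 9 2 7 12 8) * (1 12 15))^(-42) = (0 10 11 8 3)(1 14)(2 5 7 9 15)(6 12)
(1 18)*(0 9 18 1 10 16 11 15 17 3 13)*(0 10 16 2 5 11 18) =(0 9)(2 5 11 15 17 3 13 10)(16 18) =[9, 1, 5, 13, 4, 11, 6, 7, 8, 0, 2, 15, 12, 10, 14, 17, 18, 3, 16]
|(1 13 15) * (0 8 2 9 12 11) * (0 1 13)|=14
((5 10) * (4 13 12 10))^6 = (4 13 12 10 5)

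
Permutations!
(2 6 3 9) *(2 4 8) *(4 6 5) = (2 5 4 8)(3 9 6) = [0, 1, 5, 9, 8, 4, 3, 7, 2, 6]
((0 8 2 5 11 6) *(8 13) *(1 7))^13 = (0 6 11 5 2 8 13)(1 7)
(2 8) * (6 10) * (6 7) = (2 8)(6 10 7) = [0, 1, 8, 3, 4, 5, 10, 6, 2, 9, 7]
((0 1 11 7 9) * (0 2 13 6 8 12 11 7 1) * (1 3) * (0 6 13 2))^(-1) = ((13)(0 6 8 12 11 3 1 7 9))^(-1) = (13)(0 9 7 1 3 11 12 8 6)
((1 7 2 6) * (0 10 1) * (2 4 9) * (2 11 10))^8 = ((0 2 6)(1 7 4 9 11 10))^8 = (0 6 2)(1 4 11)(7 9 10)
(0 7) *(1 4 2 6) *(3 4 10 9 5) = [7, 10, 6, 4, 2, 3, 1, 0, 8, 5, 9] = (0 7)(1 10 9 5 3 4 2 6)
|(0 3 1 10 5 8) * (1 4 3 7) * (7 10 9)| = 12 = |(0 10 5 8)(1 9 7)(3 4)|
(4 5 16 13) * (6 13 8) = (4 5 16 8 6 13) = [0, 1, 2, 3, 5, 16, 13, 7, 6, 9, 10, 11, 12, 4, 14, 15, 8]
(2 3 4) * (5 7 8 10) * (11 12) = (2 3 4)(5 7 8 10)(11 12) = [0, 1, 3, 4, 2, 7, 6, 8, 10, 9, 5, 12, 11]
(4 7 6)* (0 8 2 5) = (0 8 2 5)(4 7 6) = [8, 1, 5, 3, 7, 0, 4, 6, 2]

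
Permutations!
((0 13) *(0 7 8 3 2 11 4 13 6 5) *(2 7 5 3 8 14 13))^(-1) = (0 5 13 14 7 3 6)(2 4 11)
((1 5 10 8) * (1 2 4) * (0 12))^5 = (0 12)(1 4 2 8 10 5)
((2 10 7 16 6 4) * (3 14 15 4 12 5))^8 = (2 14 12 7 4 3 6 10 15 5 16)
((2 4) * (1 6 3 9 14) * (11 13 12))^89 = ((1 6 3 9 14)(2 4)(11 13 12))^89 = (1 14 9 3 6)(2 4)(11 12 13)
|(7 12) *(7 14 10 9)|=5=|(7 12 14 10 9)|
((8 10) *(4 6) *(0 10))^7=(0 10 8)(4 6)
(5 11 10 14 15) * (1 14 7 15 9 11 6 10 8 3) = (1 14 9 11 8 3)(5 6 10 7 15) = [0, 14, 2, 1, 4, 6, 10, 15, 3, 11, 7, 8, 12, 13, 9, 5]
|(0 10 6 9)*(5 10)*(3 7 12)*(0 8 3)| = 9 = |(0 5 10 6 9 8 3 7 12)|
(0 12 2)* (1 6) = (0 12 2)(1 6) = [12, 6, 0, 3, 4, 5, 1, 7, 8, 9, 10, 11, 2]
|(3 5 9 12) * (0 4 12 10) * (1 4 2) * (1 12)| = 14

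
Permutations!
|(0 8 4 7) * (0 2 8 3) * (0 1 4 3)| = |(1 4 7 2 8 3)| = 6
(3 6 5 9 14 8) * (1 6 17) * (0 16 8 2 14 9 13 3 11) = (0 16 8 11)(1 6 5 13 3 17)(2 14) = [16, 6, 14, 17, 4, 13, 5, 7, 11, 9, 10, 0, 12, 3, 2, 15, 8, 1]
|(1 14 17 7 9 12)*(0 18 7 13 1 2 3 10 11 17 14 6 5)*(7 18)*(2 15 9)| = |(18)(0 7 2 3 10 11 17 13 1 6 5)(9 12 15)| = 33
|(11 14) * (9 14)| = 3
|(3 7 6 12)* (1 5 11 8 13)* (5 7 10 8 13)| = |(1 7 6 12 3 10 8 5 11 13)| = 10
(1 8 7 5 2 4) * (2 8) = (1 2 4)(5 8 7) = [0, 2, 4, 3, 1, 8, 6, 5, 7]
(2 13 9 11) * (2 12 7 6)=(2 13 9 11 12 7 6)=[0, 1, 13, 3, 4, 5, 2, 6, 8, 11, 10, 12, 7, 9]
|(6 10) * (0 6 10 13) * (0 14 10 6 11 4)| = 12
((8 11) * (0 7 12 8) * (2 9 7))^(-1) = (0 11 8 12 7 9 2)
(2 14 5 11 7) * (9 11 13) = [0, 1, 14, 3, 4, 13, 6, 2, 8, 11, 10, 7, 12, 9, 5] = (2 14 5 13 9 11 7)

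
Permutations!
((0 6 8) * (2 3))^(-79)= (0 8 6)(2 3)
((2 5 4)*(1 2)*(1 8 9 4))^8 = ((1 2 5)(4 8 9))^8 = (1 5 2)(4 9 8)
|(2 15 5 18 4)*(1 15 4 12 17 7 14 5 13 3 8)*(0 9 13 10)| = |(0 9 13 3 8 1 15 10)(2 4)(5 18 12 17 7 14)| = 24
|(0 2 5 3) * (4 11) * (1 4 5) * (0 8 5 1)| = |(0 2)(1 4 11)(3 8 5)| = 6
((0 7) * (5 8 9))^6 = ((0 7)(5 8 9))^6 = (9)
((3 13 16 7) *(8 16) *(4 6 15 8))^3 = (3 6 16 13 15 7 4 8)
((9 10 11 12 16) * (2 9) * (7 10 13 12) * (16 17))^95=(2 16 17 12 13 9)(7 11 10)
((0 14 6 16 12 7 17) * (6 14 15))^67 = ((0 15 6 16 12 7 17))^67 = (0 12 15 7 6 17 16)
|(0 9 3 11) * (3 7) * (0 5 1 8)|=8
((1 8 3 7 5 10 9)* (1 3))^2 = ((1 8)(3 7 5 10 9))^2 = (3 5 9 7 10)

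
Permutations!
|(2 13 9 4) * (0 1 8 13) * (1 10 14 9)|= 6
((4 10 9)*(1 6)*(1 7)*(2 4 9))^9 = ((1 6 7)(2 4 10))^9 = (10)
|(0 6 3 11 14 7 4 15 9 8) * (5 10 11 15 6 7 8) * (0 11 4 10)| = 9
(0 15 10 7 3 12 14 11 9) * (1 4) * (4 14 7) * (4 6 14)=(0 15 10 6 14 11 9)(1 4)(3 12 7)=[15, 4, 2, 12, 1, 5, 14, 3, 8, 0, 6, 9, 7, 13, 11, 10]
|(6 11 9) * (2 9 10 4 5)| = |(2 9 6 11 10 4 5)| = 7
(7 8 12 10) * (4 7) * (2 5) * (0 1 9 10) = (0 1 9 10 4 7 8 12)(2 5) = [1, 9, 5, 3, 7, 2, 6, 8, 12, 10, 4, 11, 0]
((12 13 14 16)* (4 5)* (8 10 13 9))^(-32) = (8 14 9 13 12 10 16)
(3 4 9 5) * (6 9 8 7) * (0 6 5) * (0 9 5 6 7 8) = (9)(0 7 6 5 3 4) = [7, 1, 2, 4, 0, 3, 5, 6, 8, 9]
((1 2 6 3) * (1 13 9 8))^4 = (1 13 2 9 6 8 3)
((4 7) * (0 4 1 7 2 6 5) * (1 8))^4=((0 4 2 6 5)(1 7 8))^4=(0 5 6 2 4)(1 7 8)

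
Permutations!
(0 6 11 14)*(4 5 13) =[6, 1, 2, 3, 5, 13, 11, 7, 8, 9, 10, 14, 12, 4, 0] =(0 6 11 14)(4 5 13)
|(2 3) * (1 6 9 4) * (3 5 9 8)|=|(1 6 8 3 2 5 9 4)|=8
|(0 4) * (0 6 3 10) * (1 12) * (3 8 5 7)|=|(0 4 6 8 5 7 3 10)(1 12)|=8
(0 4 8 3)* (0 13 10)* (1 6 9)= (0 4 8 3 13 10)(1 6 9)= [4, 6, 2, 13, 8, 5, 9, 7, 3, 1, 0, 11, 12, 10]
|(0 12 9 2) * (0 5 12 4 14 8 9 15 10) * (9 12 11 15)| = 11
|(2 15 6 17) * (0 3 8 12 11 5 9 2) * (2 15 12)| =|(0 3 8 2 12 11 5 9 15 6 17)| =11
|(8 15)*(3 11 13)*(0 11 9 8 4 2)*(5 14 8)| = |(0 11 13 3 9 5 14 8 15 4 2)| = 11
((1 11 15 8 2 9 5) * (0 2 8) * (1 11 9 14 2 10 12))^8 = ((0 10 12 1 9 5 11 15)(2 14))^8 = (15)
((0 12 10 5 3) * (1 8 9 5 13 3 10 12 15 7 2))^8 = ((0 15 7 2 1 8 9 5 10 13 3))^8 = (0 10 8 7 3 5 1 15 13 9 2)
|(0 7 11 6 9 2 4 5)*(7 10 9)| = 6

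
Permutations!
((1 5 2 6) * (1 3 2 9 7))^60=(9)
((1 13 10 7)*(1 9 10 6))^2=((1 13 6)(7 9 10))^2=(1 6 13)(7 10 9)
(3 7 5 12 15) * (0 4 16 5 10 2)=[4, 1, 0, 7, 16, 12, 6, 10, 8, 9, 2, 11, 15, 13, 14, 3, 5]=(0 4 16 5 12 15 3 7 10 2)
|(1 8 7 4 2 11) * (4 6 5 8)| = |(1 4 2 11)(5 8 7 6)| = 4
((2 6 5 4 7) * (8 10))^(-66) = (10)(2 7 4 5 6)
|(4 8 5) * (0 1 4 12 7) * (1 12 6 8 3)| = 3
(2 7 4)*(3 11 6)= (2 7 4)(3 11 6)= [0, 1, 7, 11, 2, 5, 3, 4, 8, 9, 10, 6]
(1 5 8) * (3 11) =(1 5 8)(3 11) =[0, 5, 2, 11, 4, 8, 6, 7, 1, 9, 10, 3]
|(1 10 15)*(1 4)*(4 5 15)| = |(1 10 4)(5 15)| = 6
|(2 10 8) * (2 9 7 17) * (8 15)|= |(2 10 15 8 9 7 17)|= 7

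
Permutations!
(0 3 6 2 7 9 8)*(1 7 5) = [3, 7, 5, 6, 4, 1, 2, 9, 0, 8] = (0 3 6 2 5 1 7 9 8)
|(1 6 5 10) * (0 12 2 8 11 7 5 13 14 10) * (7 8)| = |(0 12 2 7 5)(1 6 13 14 10)(8 11)| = 10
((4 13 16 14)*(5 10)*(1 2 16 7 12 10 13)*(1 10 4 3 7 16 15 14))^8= ((1 2 15 14 3 7 12 4 10 5 13 16))^8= (1 10 3)(2 5 7)(4 14 16)(12 15 13)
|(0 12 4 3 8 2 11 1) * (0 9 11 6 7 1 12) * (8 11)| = 12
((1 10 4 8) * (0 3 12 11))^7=((0 3 12 11)(1 10 4 8))^7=(0 11 12 3)(1 8 4 10)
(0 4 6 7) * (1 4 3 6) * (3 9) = (0 9 3 6 7)(1 4) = [9, 4, 2, 6, 1, 5, 7, 0, 8, 3]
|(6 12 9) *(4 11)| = 6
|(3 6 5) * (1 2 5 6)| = 4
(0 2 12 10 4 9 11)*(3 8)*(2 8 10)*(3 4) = [8, 1, 12, 10, 9, 5, 6, 7, 4, 11, 3, 0, 2] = (0 8 4 9 11)(2 12)(3 10)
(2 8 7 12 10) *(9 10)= (2 8 7 12 9 10)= [0, 1, 8, 3, 4, 5, 6, 12, 7, 10, 2, 11, 9]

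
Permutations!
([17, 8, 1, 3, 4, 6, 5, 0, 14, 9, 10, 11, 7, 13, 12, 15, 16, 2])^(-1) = (0 7 12 14 8 1 2 17)(5 6)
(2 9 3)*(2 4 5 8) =(2 9 3 4 5 8) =[0, 1, 9, 4, 5, 8, 6, 7, 2, 3]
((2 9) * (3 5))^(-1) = ((2 9)(3 5))^(-1) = (2 9)(3 5)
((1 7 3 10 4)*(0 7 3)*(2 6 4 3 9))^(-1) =(0 7)(1 4 6 2 9)(3 10)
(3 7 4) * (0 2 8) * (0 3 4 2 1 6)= (0 1 6)(2 8 3 7)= [1, 6, 8, 7, 4, 5, 0, 2, 3]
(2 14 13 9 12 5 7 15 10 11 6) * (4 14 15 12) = (2 15 10 11 6)(4 14 13 9)(5 7 12) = [0, 1, 15, 3, 14, 7, 2, 12, 8, 4, 11, 6, 5, 9, 13, 10]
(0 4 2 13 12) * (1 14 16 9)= (0 4 2 13 12)(1 14 16 9)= [4, 14, 13, 3, 2, 5, 6, 7, 8, 1, 10, 11, 0, 12, 16, 15, 9]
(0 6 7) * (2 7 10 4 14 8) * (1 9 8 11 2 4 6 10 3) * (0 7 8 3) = [10, 9, 8, 1, 14, 5, 0, 7, 4, 3, 6, 2, 12, 13, 11] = (0 10 6)(1 9 3)(2 8 4 14 11)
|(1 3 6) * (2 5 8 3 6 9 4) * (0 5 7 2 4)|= |(0 5 8 3 9)(1 6)(2 7)|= 10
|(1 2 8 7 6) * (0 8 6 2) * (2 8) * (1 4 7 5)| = |(0 2 6 4 7 8 5 1)| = 8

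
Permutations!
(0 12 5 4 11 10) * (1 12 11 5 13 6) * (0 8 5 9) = (0 11 10 8 5 4 9)(1 12 13 6) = [11, 12, 2, 3, 9, 4, 1, 7, 5, 0, 8, 10, 13, 6]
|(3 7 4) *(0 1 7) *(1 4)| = 6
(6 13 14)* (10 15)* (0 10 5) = (0 10 15 5)(6 13 14) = [10, 1, 2, 3, 4, 0, 13, 7, 8, 9, 15, 11, 12, 14, 6, 5]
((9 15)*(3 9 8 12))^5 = (15)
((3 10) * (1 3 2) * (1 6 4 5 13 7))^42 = (1 5 2)(3 13 6)(4 10 7)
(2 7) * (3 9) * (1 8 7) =(1 8 7 2)(3 9) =[0, 8, 1, 9, 4, 5, 6, 2, 7, 3]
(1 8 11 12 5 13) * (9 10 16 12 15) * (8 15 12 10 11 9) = [0, 15, 2, 3, 4, 13, 6, 7, 9, 11, 16, 12, 5, 1, 14, 8, 10] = (1 15 8 9 11 12 5 13)(10 16)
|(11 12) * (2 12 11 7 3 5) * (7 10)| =6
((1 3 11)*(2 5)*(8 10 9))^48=(11)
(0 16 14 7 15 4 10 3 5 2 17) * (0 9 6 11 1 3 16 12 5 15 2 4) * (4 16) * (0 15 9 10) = (0 12 5 16 14 7 2 17 10 4)(1 3 9 6 11) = [12, 3, 17, 9, 0, 16, 11, 2, 8, 6, 4, 1, 5, 13, 7, 15, 14, 10]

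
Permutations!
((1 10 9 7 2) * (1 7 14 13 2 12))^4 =(1 13)(2 10)(7 9)(12 14)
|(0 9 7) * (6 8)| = |(0 9 7)(6 8)| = 6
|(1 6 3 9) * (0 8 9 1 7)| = 12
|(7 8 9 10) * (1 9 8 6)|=|(1 9 10 7 6)|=5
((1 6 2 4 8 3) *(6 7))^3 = (1 2 3 6 8 7 4)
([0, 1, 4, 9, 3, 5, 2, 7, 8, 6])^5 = [0, 1, 2, 3, 4, 5, 6, 7, 8, 9]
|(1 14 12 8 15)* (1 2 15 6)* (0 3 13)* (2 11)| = 15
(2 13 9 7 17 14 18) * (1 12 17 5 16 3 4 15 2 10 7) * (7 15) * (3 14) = (1 12 17 3 4 7 5 16 14 18 10 15 2 13 9) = [0, 12, 13, 4, 7, 16, 6, 5, 8, 1, 15, 11, 17, 9, 18, 2, 14, 3, 10]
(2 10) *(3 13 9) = (2 10)(3 13 9) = [0, 1, 10, 13, 4, 5, 6, 7, 8, 3, 2, 11, 12, 9]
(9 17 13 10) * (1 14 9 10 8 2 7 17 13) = [0, 14, 7, 3, 4, 5, 6, 17, 2, 13, 10, 11, 12, 8, 9, 15, 16, 1] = (1 14 9 13 8 2 7 17)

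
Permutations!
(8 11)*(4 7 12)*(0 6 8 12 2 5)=(0 6 8 11 12 4 7 2 5)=[6, 1, 5, 3, 7, 0, 8, 2, 11, 9, 10, 12, 4]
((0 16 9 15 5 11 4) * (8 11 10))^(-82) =(0 4 11 8 10 5 15 9 16)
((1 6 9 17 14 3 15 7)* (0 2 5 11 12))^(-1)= ((0 2 5 11 12)(1 6 9 17 14 3 15 7))^(-1)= (0 12 11 5 2)(1 7 15 3 14 17 9 6)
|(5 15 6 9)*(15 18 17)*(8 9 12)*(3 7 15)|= 10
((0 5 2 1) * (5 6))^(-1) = (0 1 2 5 6)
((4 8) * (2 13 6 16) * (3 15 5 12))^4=((2 13 6 16)(3 15 5 12)(4 8))^4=(16)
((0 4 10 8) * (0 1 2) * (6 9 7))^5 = ((0 4 10 8 1 2)(6 9 7))^5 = (0 2 1 8 10 4)(6 7 9)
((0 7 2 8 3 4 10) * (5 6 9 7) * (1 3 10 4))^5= (0 2 6 10 7 5 8 9)(1 3)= ((0 5 6 9 7 2 8 10)(1 3))^5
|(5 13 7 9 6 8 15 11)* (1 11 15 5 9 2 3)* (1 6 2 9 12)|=24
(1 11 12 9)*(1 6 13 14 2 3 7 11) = (2 3 7 11 12 9 6 13 14) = [0, 1, 3, 7, 4, 5, 13, 11, 8, 6, 10, 12, 9, 14, 2]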